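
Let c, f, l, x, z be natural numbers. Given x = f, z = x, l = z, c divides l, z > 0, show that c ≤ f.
Since l = z and c divides l, c divides z. Since z > 0, c ≤ z. Because z = x, c ≤ x. Since x = f, c ≤ f.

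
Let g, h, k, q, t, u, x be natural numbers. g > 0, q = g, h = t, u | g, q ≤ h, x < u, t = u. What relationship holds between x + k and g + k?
x + k < g + k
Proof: u | g and g > 0, hence u ≤ g. h = t and t = u, hence h = u. q = g and q ≤ h, therefore g ≤ h. h = u, so g ≤ u. Since u ≤ g, u = g. Since x < u, x < g. Then x + k < g + k.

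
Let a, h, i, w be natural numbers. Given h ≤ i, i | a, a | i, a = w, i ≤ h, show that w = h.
From h ≤ i and i ≤ h, h = i. i | a and a | i, thus i = a. From h = i, h = a. Since a = w, h = w. Then w = h.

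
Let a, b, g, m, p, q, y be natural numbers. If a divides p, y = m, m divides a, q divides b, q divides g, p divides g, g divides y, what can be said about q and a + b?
q divides a + b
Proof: y = m and g divides y, so g divides m. m divides a, so g divides a. a divides p and p divides g, therefore a divides g. Since g divides a, g = a. q divides g, so q divides a. Since q divides b, q divides a + b.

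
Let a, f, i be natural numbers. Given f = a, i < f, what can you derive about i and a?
i < a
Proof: f = a and i < f. By substitution, i < a.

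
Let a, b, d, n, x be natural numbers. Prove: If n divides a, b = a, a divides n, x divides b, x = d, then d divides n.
a divides n and n divides a, thus a = n. b = a and x divides b, so x divides a. x = d, so d divides a. a = n, so d divides n.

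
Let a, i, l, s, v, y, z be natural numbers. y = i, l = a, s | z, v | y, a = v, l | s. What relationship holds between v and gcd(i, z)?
v | gcd(i, z)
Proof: From y = i and v | y, v | i. Because l = a and a = v, l = v. l | s and s | z, thus l | z. Since l = v, v | z. Because v | i, v | gcd(i, z).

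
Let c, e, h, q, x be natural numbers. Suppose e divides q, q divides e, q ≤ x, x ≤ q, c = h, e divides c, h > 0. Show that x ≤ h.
e divides q and q divides e, so e = q. q ≤ x and x ≤ q, therefore q = x. Since e = q, e = x. Since c = h and e divides c, e divides h. Since h > 0, e ≤ h. e = x, so x ≤ h.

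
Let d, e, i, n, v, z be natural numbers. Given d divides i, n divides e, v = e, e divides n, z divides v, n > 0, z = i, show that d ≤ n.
From e divides n and n divides e, e = n. From z = i and z divides v, i divides v. v = e, so i divides e. Since e = n, i divides n. Since d divides i, d divides n. Since n > 0, d ≤ n.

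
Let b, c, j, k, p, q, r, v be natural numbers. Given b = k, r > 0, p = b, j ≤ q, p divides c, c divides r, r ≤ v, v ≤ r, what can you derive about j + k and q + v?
j + k ≤ q + v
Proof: r ≤ v and v ≤ r, therefore r = v. p = b and b = k, hence p = k. From p divides c and c divides r, p divides r. Since r > 0, p ≤ r. p = k, so k ≤ r. r = v, so k ≤ v. From j ≤ q, j + k ≤ q + v.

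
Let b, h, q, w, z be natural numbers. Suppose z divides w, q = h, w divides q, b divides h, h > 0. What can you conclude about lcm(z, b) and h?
lcm(z, b) ≤ h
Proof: q = h and w divides q, hence w divides h. From z divides w, z divides h. b divides h, so lcm(z, b) divides h. h > 0, so lcm(z, b) ≤ h.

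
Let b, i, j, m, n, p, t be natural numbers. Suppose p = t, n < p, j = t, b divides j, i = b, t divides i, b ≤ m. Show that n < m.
p = t and n < p, therefore n < t. j = t and b divides j, thus b divides t. i = b and t divides i, therefore t divides b. b divides t, so b = t. Since b ≤ m, t ≤ m. Since n < t, n < m.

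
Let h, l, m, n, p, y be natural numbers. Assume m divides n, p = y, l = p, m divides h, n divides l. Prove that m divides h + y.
l = p and p = y, hence l = y. m divides n and n divides l, hence m divides l. Since l = y, m divides y. Since m divides h, m divides h + y.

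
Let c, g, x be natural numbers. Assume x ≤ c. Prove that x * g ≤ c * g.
Because x ≤ c, by multiplying by a non-negative, x * g ≤ c * g.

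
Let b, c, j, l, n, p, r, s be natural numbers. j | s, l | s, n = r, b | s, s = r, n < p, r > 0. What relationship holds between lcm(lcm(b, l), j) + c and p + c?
lcm(lcm(b, l), j) + c < p + c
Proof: Because b | s and l | s, lcm(b, l) | s. j | s, so lcm(lcm(b, l), j) | s. Since s = r, lcm(lcm(b, l), j) | r. r > 0, so lcm(lcm(b, l), j) ≤ r. From n = r and n < p, r < p. Since lcm(lcm(b, l), j) ≤ r, lcm(lcm(b, l), j) < p. Then lcm(lcm(b, l), j) + c < p + c.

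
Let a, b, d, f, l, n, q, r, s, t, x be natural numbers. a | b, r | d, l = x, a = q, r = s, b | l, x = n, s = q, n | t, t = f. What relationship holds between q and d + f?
q | d + f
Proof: Since r = s and s = q, r = q. Since r | d, q | d. Since l = x and b | l, b | x. Since x = n, b | n. a | b, so a | n. a = q, so q | n. Since n | t, q | t. Since t = f, q | f. q | d, so q | d + f.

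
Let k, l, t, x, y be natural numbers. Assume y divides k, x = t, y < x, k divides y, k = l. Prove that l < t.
y divides k and k divides y, thus y = k. k = l, so y = l. From x = t and y < x, y < t. y = l, so l < t.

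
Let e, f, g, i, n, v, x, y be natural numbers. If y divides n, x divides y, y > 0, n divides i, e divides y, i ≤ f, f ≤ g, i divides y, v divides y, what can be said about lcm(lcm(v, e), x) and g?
lcm(lcm(v, e), x) ≤ g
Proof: y divides n and n divides i, therefore y divides i. i divides y, so y = i. Because v divides y and e divides y, lcm(v, e) divides y. x divides y, so lcm(lcm(v, e), x) divides y. y > 0, so lcm(lcm(v, e), x) ≤ y. Since y = i, lcm(lcm(v, e), x) ≤ i. Since i ≤ f, lcm(lcm(v, e), x) ≤ f. Because f ≤ g, lcm(lcm(v, e), x) ≤ g.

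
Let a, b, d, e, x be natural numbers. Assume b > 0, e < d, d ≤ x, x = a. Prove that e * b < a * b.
e < d and d ≤ x, therefore e < x. x = a, so e < a. Since b > 0, by multiplying by a positive, e * b < a * b.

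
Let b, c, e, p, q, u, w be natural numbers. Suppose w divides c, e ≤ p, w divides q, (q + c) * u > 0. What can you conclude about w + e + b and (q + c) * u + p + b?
w + e + b ≤ (q + c) * u + p + b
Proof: w divides q and w divides c, therefore w divides q + c. Then w divides (q + c) * u. (q + c) * u > 0, so w ≤ (q + c) * u. Since e ≤ p, w + e ≤ (q + c) * u + p. Then w + e + b ≤ (q + c) * u + p + b.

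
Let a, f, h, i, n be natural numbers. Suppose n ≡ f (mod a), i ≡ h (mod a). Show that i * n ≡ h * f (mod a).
i ≡ h (mod a) and n ≡ f (mod a). By multiplying congruences, i * n ≡ h * f (mod a).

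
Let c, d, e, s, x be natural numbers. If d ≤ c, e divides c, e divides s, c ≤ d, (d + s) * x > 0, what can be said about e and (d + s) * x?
e ≤ (d + s) * x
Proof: c ≤ d and d ≤ c, therefore c = d. Since e divides c, e divides d. From e divides s, e divides d + s. Then e divides (d + s) * x. (d + s) * x > 0, so e ≤ (d + s) * x.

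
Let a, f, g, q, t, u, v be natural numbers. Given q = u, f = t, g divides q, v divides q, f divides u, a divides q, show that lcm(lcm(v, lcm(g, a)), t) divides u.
g divides q and a divides q, hence lcm(g, a) divides q. Since v divides q, lcm(v, lcm(g, a)) divides q. q = u, so lcm(v, lcm(g, a)) divides u. f = t and f divides u, therefore t divides u. Since lcm(v, lcm(g, a)) divides u, lcm(lcm(v, lcm(g, a)), t) divides u.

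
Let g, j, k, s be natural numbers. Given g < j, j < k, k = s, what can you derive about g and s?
g < s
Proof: g < j and j < k, therefore g < k. Since k = s, g < s.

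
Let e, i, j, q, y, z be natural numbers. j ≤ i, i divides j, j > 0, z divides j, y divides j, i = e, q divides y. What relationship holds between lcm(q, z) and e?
lcm(q, z) divides e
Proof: i divides j and j > 0, thus i ≤ j. j ≤ i, so j = i. Since i = e, j = e. Since q divides y and y divides j, q divides j. Since z divides j, lcm(q, z) divides j. Since j = e, lcm(q, z) divides e.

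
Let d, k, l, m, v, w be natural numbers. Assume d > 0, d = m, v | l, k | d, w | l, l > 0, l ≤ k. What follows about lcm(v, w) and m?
lcm(v, w) ≤ m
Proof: v | l and w | l, thus lcm(v, w) | l. l > 0, so lcm(v, w) ≤ l. l ≤ k, so lcm(v, w) ≤ k. Because k | d and d > 0, k ≤ d. Since lcm(v, w) ≤ k, lcm(v, w) ≤ d. d = m, so lcm(v, w) ≤ m.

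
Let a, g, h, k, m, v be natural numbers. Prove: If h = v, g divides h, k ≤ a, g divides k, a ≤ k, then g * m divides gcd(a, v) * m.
From k ≤ a and a ≤ k, k = a. Since g divides k, g divides a. h = v and g divides h, thus g divides v. g divides a, so g divides gcd(a, v). Then g * m divides gcd(a, v) * m.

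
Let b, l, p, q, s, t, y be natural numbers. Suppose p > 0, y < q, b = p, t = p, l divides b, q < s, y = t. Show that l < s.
From b = p and l divides b, l divides p. Since p > 0, l ≤ p. y = t and t = p, so y = p. Since y < q and q < s, y < s. y = p, so p < s. l ≤ p, so l < s.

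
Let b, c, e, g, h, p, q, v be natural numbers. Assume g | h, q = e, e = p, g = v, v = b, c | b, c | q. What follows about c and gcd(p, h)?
c | gcd(p, h)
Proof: Since q = e and e = p, q = p. Since c | q, c | p. g = v and g | h, hence v | h. v = b, so b | h. Since c | b, c | h. c | p, so c | gcd(p, h).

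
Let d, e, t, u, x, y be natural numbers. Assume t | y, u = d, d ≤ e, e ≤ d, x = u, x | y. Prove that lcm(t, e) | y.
d ≤ e and e ≤ d, hence d = e. Since u = d, u = e. x = u and x | y, so u | y. u = e, so e | y. Since t | y, lcm(t, e) | y.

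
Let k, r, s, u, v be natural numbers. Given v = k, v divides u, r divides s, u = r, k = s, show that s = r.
Because v = k and v divides u, k divides u. k = s, so s divides u. u = r, so s divides r. From r divides s, s = r.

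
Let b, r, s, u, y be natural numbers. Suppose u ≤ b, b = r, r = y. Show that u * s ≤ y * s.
b = r and r = y, thus b = y. Since u ≤ b, u ≤ y. Then u * s ≤ y * s.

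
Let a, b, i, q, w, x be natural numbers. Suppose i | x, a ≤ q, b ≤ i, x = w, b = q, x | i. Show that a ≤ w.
Because i | x and x | i, i = x. x = w, so i = w. b = q and b ≤ i, hence q ≤ i. Since a ≤ q, a ≤ i. Since i = w, a ≤ w.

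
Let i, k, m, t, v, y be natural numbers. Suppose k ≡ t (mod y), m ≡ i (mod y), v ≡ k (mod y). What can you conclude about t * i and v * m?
t * i ≡ v * m (mod y)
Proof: Since v ≡ k (mod y) and k ≡ t (mod y), v ≡ t (mod y). Since m ≡ i (mod y), v * m ≡ t * i (mod y). Then t * i ≡ v * m (mod y).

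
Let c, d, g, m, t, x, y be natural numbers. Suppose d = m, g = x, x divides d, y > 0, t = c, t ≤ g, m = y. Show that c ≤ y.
g = x and t ≤ g, thus t ≤ x. From t = c, c ≤ x. Since d = m and x divides d, x divides m. m = y, so x divides y. Since y > 0, x ≤ y. From c ≤ x, c ≤ y.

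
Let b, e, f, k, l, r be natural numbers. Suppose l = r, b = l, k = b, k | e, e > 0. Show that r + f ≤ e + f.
From b = l and l = r, b = r. Because k = b and k | e, b | e. Because e > 0, b ≤ e. From b = r, r ≤ e. Then r + f ≤ e + f.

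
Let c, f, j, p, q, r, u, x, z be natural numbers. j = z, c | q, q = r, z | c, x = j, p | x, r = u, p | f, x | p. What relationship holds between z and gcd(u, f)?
z | gcd(u, f)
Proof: Since q = r and r = u, q = u. z | c and c | q, thus z | q. Since q = u, z | u. Because p | x and x | p, p = x. From x = j, p = j. Since p | f, j | f. j = z, so z | f. z | u, so z | gcd(u, f).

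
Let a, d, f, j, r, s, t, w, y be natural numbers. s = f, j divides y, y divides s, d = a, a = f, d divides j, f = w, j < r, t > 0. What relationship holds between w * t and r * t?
w * t < r * t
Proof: j divides y and y divides s, thus j divides s. Since s = f, j divides f. d = a and a = f, hence d = f. d divides j, so f divides j. Since j divides f, j = f. Because f = w, j = w. Since j < r, w < r. Combining with t > 0, by multiplying by a positive, w * t < r * t.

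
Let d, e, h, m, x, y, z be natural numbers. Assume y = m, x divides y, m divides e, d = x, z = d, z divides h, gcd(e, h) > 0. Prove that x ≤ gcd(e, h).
Since y = m and x divides y, x divides m. Since m divides e, x divides e. From z = d and z divides h, d divides h. d = x, so x divides h. x divides e, so x divides gcd(e, h). From gcd(e, h) > 0, x ≤ gcd(e, h).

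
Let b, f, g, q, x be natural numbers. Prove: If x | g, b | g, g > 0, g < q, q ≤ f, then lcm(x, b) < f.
x | g and b | g, therefore lcm(x, b) | g. Since g > 0, lcm(x, b) ≤ g. Since g < q and q ≤ f, g < f. Because lcm(x, b) ≤ g, lcm(x, b) < f.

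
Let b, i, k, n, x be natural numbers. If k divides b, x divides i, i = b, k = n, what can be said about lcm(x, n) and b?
lcm(x, n) divides b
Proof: Because i = b and x divides i, x divides b. From k = n and k divides b, n divides b. x divides b, so lcm(x, n) divides b.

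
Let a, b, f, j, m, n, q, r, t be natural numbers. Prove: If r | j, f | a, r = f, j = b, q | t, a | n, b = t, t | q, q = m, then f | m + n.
Since t | q and q | t, t = q. Since q = m, t = m. From r = f and r | j, f | j. From j = b, f | b. Since b = t, f | t. t = m, so f | m. f | a and a | n, hence f | n. Since f | m, f | m + n.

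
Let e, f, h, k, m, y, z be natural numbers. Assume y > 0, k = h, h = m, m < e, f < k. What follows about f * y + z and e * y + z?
f * y + z < e * y + z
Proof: k = h and h = m, therefore k = m. Since f < k, f < m. m < e, so f < e. Since y > 0, by multiplying by a positive, f * y < e * y. Then f * y + z < e * y + z.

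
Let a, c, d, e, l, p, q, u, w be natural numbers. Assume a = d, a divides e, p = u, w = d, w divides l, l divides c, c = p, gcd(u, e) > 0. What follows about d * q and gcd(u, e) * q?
d * q ≤ gcd(u, e) * q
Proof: w = d and w divides l, hence d divides l. Since c = p and l divides c, l divides p. d divides l, so d divides p. Since p = u, d divides u. Because a = d and a divides e, d divides e. Since d divides u, d divides gcd(u, e). gcd(u, e) > 0, so d ≤ gcd(u, e). By multiplying by a non-negative, d * q ≤ gcd(u, e) * q.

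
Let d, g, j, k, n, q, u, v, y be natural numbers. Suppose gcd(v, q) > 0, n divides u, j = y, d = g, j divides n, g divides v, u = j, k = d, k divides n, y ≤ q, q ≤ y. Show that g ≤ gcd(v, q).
Because u = j and n divides u, n divides j. j divides n, so n = j. Since j = y, n = y. From y ≤ q and q ≤ y, y = q. Since n = y, n = q. k = d and d = g, thus k = g. Since k divides n, g divides n. n = q, so g divides q. From g divides v, g divides gcd(v, q). gcd(v, q) > 0, so g ≤ gcd(v, q).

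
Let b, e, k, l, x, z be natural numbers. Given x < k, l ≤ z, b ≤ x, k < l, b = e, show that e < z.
Since b ≤ x and x < k, b < k. k < l, so b < l. l ≤ z, so b < z. Since b = e, e < z.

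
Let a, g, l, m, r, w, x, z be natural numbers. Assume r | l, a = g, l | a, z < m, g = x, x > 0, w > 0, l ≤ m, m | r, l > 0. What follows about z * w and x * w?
z * w < x * w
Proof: Because a = g and g = x, a = x. From m | r and r | l, m | l. Since l > 0, m ≤ l. Since l ≤ m, l = m. l | a, so m | a. Since a = x, m | x. x > 0, so m ≤ x. z < m, so z < x. w > 0, so z * w < x * w.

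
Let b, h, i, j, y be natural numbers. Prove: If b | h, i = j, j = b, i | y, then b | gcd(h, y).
Because i = j and i | y, j | y. j = b, so b | y. From b | h, b | gcd(h, y).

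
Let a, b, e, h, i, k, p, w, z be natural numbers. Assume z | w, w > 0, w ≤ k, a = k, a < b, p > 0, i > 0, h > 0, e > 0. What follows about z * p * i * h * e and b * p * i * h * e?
z * p * i * h * e < b * p * i * h * e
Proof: From z | w and w > 0, z ≤ w. a = k and a < b, hence k < b. Since w ≤ k, w < b. z ≤ w, so z < b. p > 0, so z * p < b * p. From i > 0, z * p * i < b * p * i. Since h > 0, z * p * i * h < b * p * i * h. e > 0, so z * p * i * h * e < b * p * i * h * e.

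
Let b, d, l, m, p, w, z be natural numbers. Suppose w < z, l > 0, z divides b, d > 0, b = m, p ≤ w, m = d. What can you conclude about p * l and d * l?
p * l < d * l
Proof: b = m and m = d, thus b = d. z divides b, so z divides d. d > 0, so z ≤ d. w < z, so w < d. Because p ≤ w, p < d. Since l > 0, by multiplying by a positive, p * l < d * l.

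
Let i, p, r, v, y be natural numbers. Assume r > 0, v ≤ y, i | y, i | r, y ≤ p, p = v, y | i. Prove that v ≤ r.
p = v and y ≤ p, hence y ≤ v. v ≤ y, so y = v. i | y and y | i, thus i = y. Since i | r, y | r. r > 0, so y ≤ r. Since y = v, v ≤ r.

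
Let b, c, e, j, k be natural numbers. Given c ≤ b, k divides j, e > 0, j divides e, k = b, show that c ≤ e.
From k = b and k divides j, b divides j. j divides e, so b divides e. Since e > 0, b ≤ e. Since c ≤ b, c ≤ e.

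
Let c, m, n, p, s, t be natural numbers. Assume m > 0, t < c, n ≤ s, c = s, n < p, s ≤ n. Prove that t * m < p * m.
Because c = s and t < c, t < s. n ≤ s and s ≤ n, therefore n = s. n < p, so s < p. t < s, so t < p. From m > 0, by multiplying by a positive, t * m < p * m.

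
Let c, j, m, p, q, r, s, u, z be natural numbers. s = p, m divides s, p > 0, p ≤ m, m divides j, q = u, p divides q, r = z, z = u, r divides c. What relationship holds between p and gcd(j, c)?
p divides gcd(j, c)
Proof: Because s = p and m divides s, m divides p. p > 0, so m ≤ p. p ≤ m, so m = p. m divides j, so p divides j. Because q = u and p divides q, p divides u. Because r = z and z = u, r = u. r divides c, so u divides c. Since p divides u, p divides c. p divides j, so p divides gcd(j, c).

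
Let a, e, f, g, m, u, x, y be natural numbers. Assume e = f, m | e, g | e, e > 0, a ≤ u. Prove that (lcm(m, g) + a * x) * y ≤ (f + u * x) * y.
m | e and g | e, therefore lcm(m, g) | e. e > 0, so lcm(m, g) ≤ e. e = f, so lcm(m, g) ≤ f. From a ≤ u, a * x ≤ u * x. Since lcm(m, g) ≤ f, lcm(m, g) + a * x ≤ f + u * x. Then (lcm(m, g) + a * x) * y ≤ (f + u * x) * y.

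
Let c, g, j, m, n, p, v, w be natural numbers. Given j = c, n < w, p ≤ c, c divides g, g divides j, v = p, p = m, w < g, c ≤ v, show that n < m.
v = p and c ≤ v, hence c ≤ p. Since p ≤ c, c = p. p = m, so c = m. Because j = c and g divides j, g divides c. c divides g, so g = c. Since w < g, w < c. c = m, so w < m. Since n < w, n < m.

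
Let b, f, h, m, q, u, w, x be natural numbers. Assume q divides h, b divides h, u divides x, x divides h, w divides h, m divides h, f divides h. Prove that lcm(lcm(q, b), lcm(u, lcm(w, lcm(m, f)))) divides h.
Because q divides h and b divides h, lcm(q, b) divides h. Because u divides x and x divides h, u divides h. m divides h and f divides h, thus lcm(m, f) divides h. Since w divides h, lcm(w, lcm(m, f)) divides h. u divides h, so lcm(u, lcm(w, lcm(m, f))) divides h. lcm(q, b) divides h, so lcm(lcm(q, b), lcm(u, lcm(w, lcm(m, f)))) divides h.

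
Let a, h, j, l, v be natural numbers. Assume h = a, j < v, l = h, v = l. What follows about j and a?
j < a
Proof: v = l and l = h, hence v = h. h = a, so v = a. Since j < v, j < a.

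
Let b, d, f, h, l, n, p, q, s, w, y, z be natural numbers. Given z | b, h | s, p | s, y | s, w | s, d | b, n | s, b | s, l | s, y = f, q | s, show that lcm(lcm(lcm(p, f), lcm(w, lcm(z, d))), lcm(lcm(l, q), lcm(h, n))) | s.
y = f and y | s, so f | s. p | s, so lcm(p, f) | s. From z | b and d | b, lcm(z, d) | b. b | s, so lcm(z, d) | s. Since w | s, lcm(w, lcm(z, d)) | s. Since lcm(p, f) | s, lcm(lcm(p, f), lcm(w, lcm(z, d))) | s. Because l | s and q | s, lcm(l, q) | s. h | s and n | s, therefore lcm(h, n) | s. From lcm(l, q) | s, lcm(lcm(l, q), lcm(h, n)) | s. Since lcm(lcm(p, f), lcm(w, lcm(z, d))) | s, lcm(lcm(lcm(p, f), lcm(w, lcm(z, d))), lcm(lcm(l, q), lcm(h, n))) | s.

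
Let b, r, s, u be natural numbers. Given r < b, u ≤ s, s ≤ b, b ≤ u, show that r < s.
Because b ≤ u and u ≤ s, b ≤ s. From s ≤ b, b = s. Since r < b, r < s.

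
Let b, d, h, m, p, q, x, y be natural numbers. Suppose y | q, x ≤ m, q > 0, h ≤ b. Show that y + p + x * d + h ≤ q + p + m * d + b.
From y | q and q > 0, y ≤ q. Then y + p ≤ q + p. From x ≤ m, x * d ≤ m * d. h ≤ b, so x * d + h ≤ m * d + b. Because y + p ≤ q + p, y + p + x * d + h ≤ q + p + m * d + b.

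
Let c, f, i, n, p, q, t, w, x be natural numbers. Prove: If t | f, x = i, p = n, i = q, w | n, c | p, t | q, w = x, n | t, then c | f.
x = i and i = q, hence x = q. w = x and w | n, hence x | n. x = q, so q | n. t | q, so t | n. Since n | t, n = t. From p = n, p = t. c | p, so c | t. Since t | f, c | f.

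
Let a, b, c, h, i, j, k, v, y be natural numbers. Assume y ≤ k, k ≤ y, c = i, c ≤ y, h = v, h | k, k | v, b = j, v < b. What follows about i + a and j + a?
i + a < j + a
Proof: y ≤ k and k ≤ y, hence y = k. c = i and c ≤ y, thus i ≤ y. y = k, so i ≤ k. From h = v and h | k, v | k. k | v, so v = k. b = j and v < b, hence v < j. v = k, so k < j. Since i ≤ k, i < j. Then i + a < j + a.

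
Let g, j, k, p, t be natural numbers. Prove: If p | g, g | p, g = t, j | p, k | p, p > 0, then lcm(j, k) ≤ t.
From p | g and g | p, p = g. Since g = t, p = t. Since j | p and k | p, lcm(j, k) | p. Since p > 0, lcm(j, k) ≤ p. Since p = t, lcm(j, k) ≤ t.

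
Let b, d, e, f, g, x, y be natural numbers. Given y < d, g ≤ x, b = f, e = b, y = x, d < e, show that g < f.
Since y = x and y < d, x < d. e = b and d < e, hence d < b. b = f, so d < f. x < d, so x < f. Because g ≤ x, g < f.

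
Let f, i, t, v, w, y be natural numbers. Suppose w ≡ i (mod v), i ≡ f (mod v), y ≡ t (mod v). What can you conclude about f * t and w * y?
f * t ≡ w * y (mod v)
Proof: Because w ≡ i (mod v) and i ≡ f (mod v), w ≡ f (mod v). Combined with y ≡ t (mod v), by multiplying congruences, w * y ≡ f * t (mod v). Then f * t ≡ w * y (mod v).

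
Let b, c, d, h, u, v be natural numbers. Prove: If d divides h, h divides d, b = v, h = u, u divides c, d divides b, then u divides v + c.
From d divides h and h divides d, d = h. h = u, so d = u. Since b = v and d divides b, d divides v. d = u, so u divides v. u divides c, so u divides v + c.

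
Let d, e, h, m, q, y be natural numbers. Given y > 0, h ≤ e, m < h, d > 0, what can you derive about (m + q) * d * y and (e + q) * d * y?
(m + q) * d * y < (e + q) * d * y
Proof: Because m < h and h ≤ e, m < e. Then m + q < e + q. Because d > 0, by multiplying by a positive, (m + q) * d < (e + q) * d. Since y > 0, by multiplying by a positive, (m + q) * d * y < (e + q) * d * y.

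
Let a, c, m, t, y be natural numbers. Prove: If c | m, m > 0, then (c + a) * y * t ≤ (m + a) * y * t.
Since c | m and m > 0, c ≤ m. Then c + a ≤ m + a. Then (c + a) * y ≤ (m + a) * y. Then (c + a) * y * t ≤ (m + a) * y * t.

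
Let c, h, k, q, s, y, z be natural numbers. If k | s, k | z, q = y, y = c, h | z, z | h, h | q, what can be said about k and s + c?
k | s + c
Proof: q = y and y = c, so q = c. Because h | z and z | h, h = z. Since h | q, z | q. q = c, so z | c. k | z, so k | c. Since k | s, k | s + c.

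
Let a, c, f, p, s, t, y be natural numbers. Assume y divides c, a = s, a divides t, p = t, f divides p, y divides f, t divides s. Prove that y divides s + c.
a = s and a divides t, hence s divides t. t divides s, so t = s. Because p = t, p = s. y divides f and f divides p, therefore y divides p. p = s, so y divides s. y divides c, so y divides s + c.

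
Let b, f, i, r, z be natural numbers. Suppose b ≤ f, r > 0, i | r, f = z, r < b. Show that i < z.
i | r and r > 0, so i ≤ r. Since r < b and b ≤ f, r < f. Since f = z, r < z. From i ≤ r, i < z.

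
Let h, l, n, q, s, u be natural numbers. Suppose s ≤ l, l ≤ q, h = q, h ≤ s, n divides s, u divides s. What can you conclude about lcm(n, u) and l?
lcm(n, u) divides l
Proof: From h = q and h ≤ s, q ≤ s. Since l ≤ q, l ≤ s. Since s ≤ l, s = l. From n divides s and u divides s, lcm(n, u) divides s. s = l, so lcm(n, u) divides l.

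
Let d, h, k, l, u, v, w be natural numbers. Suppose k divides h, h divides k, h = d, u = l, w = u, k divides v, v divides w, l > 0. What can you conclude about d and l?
d ≤ l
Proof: k divides h and h divides k, so k = h. h = d, so k = d. From k divides v and v divides w, k divides w. w = u, so k divides u. Since u = l, k divides l. Since k = d, d divides l. Since l > 0, d ≤ l.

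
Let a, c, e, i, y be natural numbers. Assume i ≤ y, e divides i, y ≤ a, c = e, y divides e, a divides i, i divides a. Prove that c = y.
From a divides i and i divides a, a = i. y ≤ a, so y ≤ i. i ≤ y, so i = y. Since e divides i, e divides y. Since y divides e, e = y. Because c = e, c = y.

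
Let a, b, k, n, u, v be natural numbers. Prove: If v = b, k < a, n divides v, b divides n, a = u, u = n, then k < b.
From a = u and u = n, a = n. v = b and n divides v, hence n divides b. b divides n, so n = b. Since a = n, a = b. Since k < a, k < b.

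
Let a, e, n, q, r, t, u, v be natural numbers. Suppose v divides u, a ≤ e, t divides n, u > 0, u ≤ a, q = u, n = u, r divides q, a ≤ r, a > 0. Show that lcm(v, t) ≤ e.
Because q = u and r divides q, r divides u. Since u > 0, r ≤ u. a ≤ r, so a ≤ u. Since u ≤ a, u = a. From n = u and t divides n, t divides u. From v divides u, lcm(v, t) divides u. Since u = a, lcm(v, t) divides a. Since a > 0, lcm(v, t) ≤ a. Since a ≤ e, lcm(v, t) ≤ e.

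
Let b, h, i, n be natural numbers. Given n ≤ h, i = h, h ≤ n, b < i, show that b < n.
Because h ≤ n and n ≤ h, h = n. i = h, so i = n. b < i, so b < n.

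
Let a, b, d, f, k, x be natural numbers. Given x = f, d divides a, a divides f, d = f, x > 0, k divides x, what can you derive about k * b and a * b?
k * b ≤ a * b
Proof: d = f and d divides a, so f divides a. a divides f, so f = a. Since x = f, x = a. From k divides x and x > 0, k ≤ x. x = a, so k ≤ a. By multiplying by a non-negative, k * b ≤ a * b.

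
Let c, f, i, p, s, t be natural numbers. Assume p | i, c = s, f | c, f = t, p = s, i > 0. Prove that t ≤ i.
Because c = s and f | c, f | s. p = s and p | i, thus s | i. f | s, so f | i. Because i > 0, f ≤ i. Since f = t, t ≤ i.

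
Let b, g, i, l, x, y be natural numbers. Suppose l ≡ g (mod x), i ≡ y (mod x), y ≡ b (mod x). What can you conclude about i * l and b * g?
i * l ≡ b * g (mod x)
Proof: From i ≡ y (mod x) and y ≡ b (mod x), i ≡ b (mod x). Combined with l ≡ g (mod x), by multiplying congruences, i * l ≡ b * g (mod x).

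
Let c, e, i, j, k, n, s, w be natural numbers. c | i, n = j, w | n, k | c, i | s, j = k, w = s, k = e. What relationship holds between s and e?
s = e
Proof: Because n = j and j = k, n = k. w | n, so w | k. Since w = s, s | k. Because k | c and c | i, k | i. Since i | s, k | s. Because s | k, s = k. Because k = e, s = e.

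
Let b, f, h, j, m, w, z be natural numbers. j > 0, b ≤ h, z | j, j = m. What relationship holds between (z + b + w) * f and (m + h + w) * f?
(z + b + w) * f ≤ (m + h + w) * f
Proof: Because z | j and j > 0, z ≤ j. Since j = m, z ≤ m. Since b ≤ h, z + b ≤ m + h. Then z + b + w ≤ m + h + w. Then (z + b + w) * f ≤ (m + h + w) * f.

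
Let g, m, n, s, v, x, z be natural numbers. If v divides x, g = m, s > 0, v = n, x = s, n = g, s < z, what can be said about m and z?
m < z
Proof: n = g and g = m, hence n = m. Because v = n and v divides x, n divides x. x = s, so n divides s. s > 0, so n ≤ s. Since s < z, n < z. From n = m, m < z.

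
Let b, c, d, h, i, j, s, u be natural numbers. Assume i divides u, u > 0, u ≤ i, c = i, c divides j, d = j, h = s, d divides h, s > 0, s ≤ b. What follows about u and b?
u ≤ b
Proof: i divides u and u > 0, so i ≤ u. Since u ≤ i, i = u. c = i and c divides j, thus i divides j. Because h = s and d divides h, d divides s. Since d = j, j divides s. i divides j, so i divides s. Since s > 0, i ≤ s. Since s ≤ b, i ≤ b. i = u, so u ≤ b.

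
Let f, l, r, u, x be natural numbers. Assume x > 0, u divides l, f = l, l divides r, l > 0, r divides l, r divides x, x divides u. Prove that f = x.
Since r divides l and l divides r, r = l. r divides x and x > 0, thus r ≤ x. r = l, so l ≤ x. From x divides u and u divides l, x divides l. l > 0, so x ≤ l. l ≤ x, so l = x. Since f = l, f = x.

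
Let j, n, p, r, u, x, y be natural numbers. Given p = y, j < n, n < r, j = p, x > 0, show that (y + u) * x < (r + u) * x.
Because j < n and n < r, j < r. j = p, so p < r. From p = y, y < r. Then y + u < r + u. Since x > 0, (y + u) * x < (r + u) * x.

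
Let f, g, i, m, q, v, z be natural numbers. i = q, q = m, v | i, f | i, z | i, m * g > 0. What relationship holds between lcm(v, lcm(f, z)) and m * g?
lcm(v, lcm(f, z)) ≤ m * g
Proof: Since i = q and q = m, i = m. f | i and z | i, thus lcm(f, z) | i. From v | i, lcm(v, lcm(f, z)) | i. i = m, so lcm(v, lcm(f, z)) | m. Then lcm(v, lcm(f, z)) | m * g. m * g > 0, so lcm(v, lcm(f, z)) ≤ m * g.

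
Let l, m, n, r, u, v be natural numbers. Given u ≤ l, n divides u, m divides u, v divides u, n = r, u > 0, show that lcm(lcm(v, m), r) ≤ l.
v divides u and m divides u, thus lcm(v, m) divides u. Because n = r and n divides u, r divides u. lcm(v, m) divides u, so lcm(lcm(v, m), r) divides u. u > 0, so lcm(lcm(v, m), r) ≤ u. u ≤ l, so lcm(lcm(v, m), r) ≤ l.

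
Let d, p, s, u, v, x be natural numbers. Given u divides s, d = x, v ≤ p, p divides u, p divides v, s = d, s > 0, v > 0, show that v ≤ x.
From s = d and d = x, s = x. Since p divides v and v > 0, p ≤ v. Because v ≤ p, p = v. p divides u and u divides s, therefore p divides s. Since p = v, v divides s. s > 0, so v ≤ s. From s = x, v ≤ x.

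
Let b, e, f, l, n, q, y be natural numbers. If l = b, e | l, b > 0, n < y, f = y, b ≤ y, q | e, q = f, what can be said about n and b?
n < b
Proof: Since q = f and q | e, f | e. l = b and e | l, so e | b. f | e, so f | b. Because b > 0, f ≤ b. f = y, so y ≤ b. From b ≤ y, y = b. n < y, so n < b.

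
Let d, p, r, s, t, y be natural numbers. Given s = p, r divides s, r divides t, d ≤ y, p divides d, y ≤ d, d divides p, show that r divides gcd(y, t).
Since p divides d and d divides p, p = d. d ≤ y and y ≤ d, hence d = y. Since p = d, p = y. s = p and r divides s, thus r divides p. Since p = y, r divides y. r divides t, so r divides gcd(y, t).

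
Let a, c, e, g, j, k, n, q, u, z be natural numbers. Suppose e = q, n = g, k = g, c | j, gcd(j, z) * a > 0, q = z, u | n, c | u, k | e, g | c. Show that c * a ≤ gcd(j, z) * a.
Since e = q and q = z, e = z. n = g and u | n, hence u | g. Since c | u, c | g. Since g | c, g = c. Since k = g and k | e, g | e. g = c, so c | e. Since e = z, c | z. Since c | j, c | gcd(j, z). Then c * a | gcd(j, z) * a. Because gcd(j, z) * a > 0, c * a ≤ gcd(j, z) * a.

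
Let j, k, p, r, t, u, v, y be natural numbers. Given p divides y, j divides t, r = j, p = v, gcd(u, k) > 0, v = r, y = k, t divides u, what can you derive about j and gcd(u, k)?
j ≤ gcd(u, k)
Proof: j divides t and t divides u, hence j divides u. Since v = r and r = j, v = j. p = v and p divides y, so v divides y. From v = j, j divides y. Since y = k, j divides k. Since j divides u, j divides gcd(u, k). gcd(u, k) > 0, so j ≤ gcd(u, k).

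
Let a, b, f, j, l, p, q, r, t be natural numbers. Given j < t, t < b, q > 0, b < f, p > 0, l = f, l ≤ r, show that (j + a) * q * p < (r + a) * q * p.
j < t and t < b, hence j < b. b < f, so j < f. l = f and l ≤ r, thus f ≤ r. Since j < f, j < r. Then j + a < r + a. Using q > 0, by multiplying by a positive, (j + a) * q < (r + a) * q. Since p > 0, by multiplying by a positive, (j + a) * q * p < (r + a) * q * p.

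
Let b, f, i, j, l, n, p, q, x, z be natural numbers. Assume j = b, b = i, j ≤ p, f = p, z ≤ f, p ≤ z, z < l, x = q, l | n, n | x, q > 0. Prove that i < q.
Because j = b and b = i, j = i. j ≤ p, so i ≤ p. Since f = p and z ≤ f, z ≤ p. p ≤ z, so z = p. Since z < l, p < l. l | n and n | x, thus l | x. x = q, so l | q. q > 0, so l ≤ q. Since p < l, p < q. Since i ≤ p, i < q.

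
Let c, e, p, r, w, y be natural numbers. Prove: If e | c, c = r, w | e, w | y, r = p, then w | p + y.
c = r and r = p, hence c = p. Because w | e and e | c, w | c. c = p, so w | p. From w | y, w | p + y.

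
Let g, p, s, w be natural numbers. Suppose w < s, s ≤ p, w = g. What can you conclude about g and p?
g < p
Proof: w < s and s ≤ p, therefore w < p. Since w = g, g < p.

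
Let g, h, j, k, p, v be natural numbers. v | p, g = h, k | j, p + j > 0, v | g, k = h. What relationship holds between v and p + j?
v ≤ p + j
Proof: Since g = h and v | g, v | h. k = h and k | j, hence h | j. From v | h, v | j. Since v | p, v | p + j. p + j > 0, so v ≤ p + j.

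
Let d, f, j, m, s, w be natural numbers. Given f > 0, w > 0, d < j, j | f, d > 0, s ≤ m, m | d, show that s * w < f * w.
m | d and d > 0, hence m ≤ d. From d < j, m < j. j | f and f > 0, therefore j ≤ f. Since m < j, m < f. s ≤ m, so s < f. Since w > 0, s * w < f * w.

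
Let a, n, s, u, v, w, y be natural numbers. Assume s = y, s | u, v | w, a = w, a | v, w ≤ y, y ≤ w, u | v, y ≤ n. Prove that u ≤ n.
s = y and s | u, so y | u. a = w and a | v, thus w | v. Since v | w, v = w. w ≤ y and y ≤ w, therefore w = y. Since v = w, v = y. u | v, so u | y. Because y | u, y = u. Because y ≤ n, u ≤ n.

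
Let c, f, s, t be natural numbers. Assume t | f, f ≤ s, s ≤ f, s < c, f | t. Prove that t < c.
Because f | t and t | f, f = t. s ≤ f and f ≤ s, so s = f. Since s < c, f < c. From f = t, t < c.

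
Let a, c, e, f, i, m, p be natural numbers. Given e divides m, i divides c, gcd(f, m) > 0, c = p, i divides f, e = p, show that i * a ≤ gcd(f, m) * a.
From c = p and i divides c, i divides p. e = p and e divides m, so p divides m. Since i divides p, i divides m. i divides f, so i divides gcd(f, m). gcd(f, m) > 0, so i ≤ gcd(f, m). By multiplying by a non-negative, i * a ≤ gcd(f, m) * a.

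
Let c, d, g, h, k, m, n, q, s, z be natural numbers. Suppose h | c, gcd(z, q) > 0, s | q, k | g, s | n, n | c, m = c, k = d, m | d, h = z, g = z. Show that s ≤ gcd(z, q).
k = d and k | g, therefore d | g. Since m | d, m | g. m = c, so c | g. Since g = z, c | z. h = z and h | c, thus z | c. Since c | z, c = z. s | n and n | c, therefore s | c. From c = z, s | z. s | q, so s | gcd(z, q). Because gcd(z, q) > 0, s ≤ gcd(z, q).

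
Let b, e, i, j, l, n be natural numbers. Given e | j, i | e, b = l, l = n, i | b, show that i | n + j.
Because b = l and l = n, b = n. Since i | b, i | n. i | e and e | j, hence i | j. Since i | n, i | n + j.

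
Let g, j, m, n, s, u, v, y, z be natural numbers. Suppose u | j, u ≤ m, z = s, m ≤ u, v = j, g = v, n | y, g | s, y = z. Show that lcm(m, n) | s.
From u ≤ m and m ≤ u, u = m. g = v and v = j, so g = j. g | s, so j | s. Since u | j, u | s. Since u = m, m | s. Because y = z and z = s, y = s. n | y, so n | s. Since m | s, lcm(m, n) | s.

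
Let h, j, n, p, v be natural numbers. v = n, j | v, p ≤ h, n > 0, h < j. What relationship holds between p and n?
p < n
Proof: p ≤ h and h < j, hence p < j. v = n and j | v, thus j | n. Since n > 0, j ≤ n. p < j, so p < n.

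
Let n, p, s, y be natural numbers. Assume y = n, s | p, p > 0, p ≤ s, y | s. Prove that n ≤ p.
s | p and p > 0, so s ≤ p. Since p ≤ s, s = p. y | s, so y | p. p > 0, so y ≤ p. From y = n, n ≤ p.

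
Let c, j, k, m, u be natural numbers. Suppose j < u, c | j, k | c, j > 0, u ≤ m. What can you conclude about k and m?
k < m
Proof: Since k | c and c | j, k | j. j > 0, so k ≤ j. Since j < u and u ≤ m, j < m. k ≤ j, so k < m.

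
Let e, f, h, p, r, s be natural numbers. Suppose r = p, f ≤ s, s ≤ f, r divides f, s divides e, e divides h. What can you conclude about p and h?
p divides h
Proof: f ≤ s and s ≤ f, so f = s. Because r divides f, r divides s. Since r = p, p divides s. Since s divides e, p divides e. Since e divides h, p divides h.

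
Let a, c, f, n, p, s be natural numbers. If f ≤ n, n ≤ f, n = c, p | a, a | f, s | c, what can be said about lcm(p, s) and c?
lcm(p, s) | c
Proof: f ≤ n and n ≤ f, hence f = n. n = c, so f = c. Since p | a and a | f, p | f. Because f = c, p | c. s | c, so lcm(p, s) | c.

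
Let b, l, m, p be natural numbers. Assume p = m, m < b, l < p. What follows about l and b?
l < b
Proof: Because p = m and l < p, l < m. m < b, so l < b.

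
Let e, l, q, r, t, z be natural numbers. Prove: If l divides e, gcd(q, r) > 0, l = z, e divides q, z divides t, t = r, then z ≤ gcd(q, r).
Because l divides e and e divides q, l divides q. Since l = z, z divides q. Since t = r and z divides t, z divides r. z divides q, so z divides gcd(q, r). Since gcd(q, r) > 0, z ≤ gcd(q, r).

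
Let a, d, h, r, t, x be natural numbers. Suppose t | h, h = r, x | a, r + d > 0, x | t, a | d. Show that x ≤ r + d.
x | t and t | h, so x | h. h = r, so x | r. x | a and a | d, so x | d. Since x | r, x | r + d. r + d > 0, so x ≤ r + d.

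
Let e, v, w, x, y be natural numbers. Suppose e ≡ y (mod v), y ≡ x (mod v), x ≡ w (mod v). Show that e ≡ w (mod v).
From e ≡ y (mod v) and y ≡ x (mod v), e ≡ x (mod v). x ≡ w (mod v), so e ≡ w (mod v).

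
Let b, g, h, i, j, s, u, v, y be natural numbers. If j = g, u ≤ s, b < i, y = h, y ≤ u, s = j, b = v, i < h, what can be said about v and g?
v < g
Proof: Since y = h and y ≤ u, h ≤ u. i < h, so i < u. b < i, so b < u. b = v, so v < u. Since s = j and u ≤ s, u ≤ j. j = g, so u ≤ g. Since v < u, v < g.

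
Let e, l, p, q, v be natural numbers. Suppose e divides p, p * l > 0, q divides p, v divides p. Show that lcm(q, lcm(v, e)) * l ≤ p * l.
Since v divides p and e divides p, lcm(v, e) divides p. q divides p, so lcm(q, lcm(v, e)) divides p. Then lcm(q, lcm(v, e)) * l divides p * l. p * l > 0, so lcm(q, lcm(v, e)) * l ≤ p * l.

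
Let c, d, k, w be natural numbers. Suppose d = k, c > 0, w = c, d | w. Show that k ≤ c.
Because w = c and d | w, d | c. c > 0, so d ≤ c. d = k, so k ≤ c.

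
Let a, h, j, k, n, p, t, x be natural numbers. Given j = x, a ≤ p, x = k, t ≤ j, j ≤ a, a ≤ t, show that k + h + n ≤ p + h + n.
Because a ≤ t and t ≤ j, a ≤ j. j ≤ a, so a = j. Since j = x, a = x. Since x = k, a = k. a ≤ p, so k ≤ p. Then k + h ≤ p + h. Then k + h + n ≤ p + h + n.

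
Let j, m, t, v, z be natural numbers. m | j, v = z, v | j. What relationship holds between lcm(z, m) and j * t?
lcm(z, m) | j * t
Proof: v = z and v | j, so z | j. Since m | j, lcm(z, m) | j. Then lcm(z, m) | j * t.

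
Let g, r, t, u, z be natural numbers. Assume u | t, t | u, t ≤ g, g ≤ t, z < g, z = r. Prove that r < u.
g ≤ t and t ≤ g, therefore g = t. t | u and u | t, so t = u. Since g = t, g = u. z = r and z < g, hence r < g. Since g = u, r < u.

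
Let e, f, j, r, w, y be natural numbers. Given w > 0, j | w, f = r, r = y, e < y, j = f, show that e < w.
Since j = f and j | w, f | w. Since f = r, r | w. Since w > 0, r ≤ w. r = y, so y ≤ w. Since e < y, e < w.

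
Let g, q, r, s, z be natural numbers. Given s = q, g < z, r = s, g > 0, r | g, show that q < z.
Because r = s and r | g, s | g. s = q, so q | g. Because g > 0, q ≤ g. g < z, so q < z.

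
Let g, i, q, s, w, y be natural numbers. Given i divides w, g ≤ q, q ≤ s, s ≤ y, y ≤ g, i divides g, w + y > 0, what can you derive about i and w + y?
i ≤ w + y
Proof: q ≤ s and s ≤ y, therefore q ≤ y. Since g ≤ q, g ≤ y. Since y ≤ g, g = y. i divides g, so i divides y. i divides w, so i divides w + y. w + y > 0, so i ≤ w + y.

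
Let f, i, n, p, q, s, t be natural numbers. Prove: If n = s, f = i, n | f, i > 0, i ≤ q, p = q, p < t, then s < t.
f = i and n | f, thus n | i. Since i > 0, n ≤ i. Since n = s, s ≤ i. p = q and p < t, so q < t. i ≤ q, so i < t. Since s ≤ i, s < t.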